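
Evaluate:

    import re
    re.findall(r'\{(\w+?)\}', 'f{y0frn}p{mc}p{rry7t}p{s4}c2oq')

['y0frn', 'mc', 'rry7t', 's4']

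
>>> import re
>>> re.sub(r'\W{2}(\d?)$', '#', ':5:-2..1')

':5:-2#'

Pattern: exactly 2 of a non-word character; then optionally a digit (captured); then anchored at the end.
Matches: at [5:8] → '..1'.
Every occurrence is swapped for '#'.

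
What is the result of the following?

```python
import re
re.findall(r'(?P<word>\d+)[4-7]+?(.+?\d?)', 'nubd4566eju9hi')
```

[('456', 'e')]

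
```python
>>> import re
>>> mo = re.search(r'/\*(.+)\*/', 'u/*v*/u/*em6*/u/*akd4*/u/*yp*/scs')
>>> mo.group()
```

'/*v*/u/*em6*/u/*akd4*/u/*yp*/'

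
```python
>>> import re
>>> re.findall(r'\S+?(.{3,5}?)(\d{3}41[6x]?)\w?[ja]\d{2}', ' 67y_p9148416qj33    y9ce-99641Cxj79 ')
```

A non-greedy quantifier consumes as few characters as it can — just enough that the remainder of the pattern still matches from where it stops; whatever follows it matches normally.
`findall` packs the 2 group values into a tuple for every match.

[('7y_p9', '148416')]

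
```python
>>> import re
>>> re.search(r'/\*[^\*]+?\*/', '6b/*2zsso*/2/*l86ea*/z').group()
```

'/*2zsso*/'

`re.search` tries every starting position until one works.
The match spans [2:11] → '/*2zsso*/'.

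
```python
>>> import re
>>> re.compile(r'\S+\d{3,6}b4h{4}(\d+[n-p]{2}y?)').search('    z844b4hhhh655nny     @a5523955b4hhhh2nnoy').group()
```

'z844b4hhhh655nny'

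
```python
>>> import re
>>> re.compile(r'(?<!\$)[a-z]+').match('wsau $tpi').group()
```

'wsau'

The negative lookahead/lookbehind blocks any match where the forbidden context is present.
`re.match` won't scan ahead — the pattern has to work from the very first character.
The match spans [0:4] → 'wsau'.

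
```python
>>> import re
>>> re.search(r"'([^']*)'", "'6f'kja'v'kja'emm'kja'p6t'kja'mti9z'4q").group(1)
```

`re.search` scans for the first position where the pattern succeeds.
The match spans [0:4] → "'6f'".
Captured: group 1 = '6f'.

'6f'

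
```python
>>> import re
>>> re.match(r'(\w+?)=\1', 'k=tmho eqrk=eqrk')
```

None

The backreference `\1` re-matches whatever the first group consumed, character for character.
`re.match` only tries the pattern at the start of the string.
Here the string doesn't start with a match, so the call returns None.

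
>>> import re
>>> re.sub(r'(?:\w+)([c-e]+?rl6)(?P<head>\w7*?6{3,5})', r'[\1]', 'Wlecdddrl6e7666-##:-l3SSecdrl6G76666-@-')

'[drl6]-##:-[drl6]-@-'

The pattern matches one or more of a word character (non-capturing group); then one or more of a character in [c-e] (lazy), then the literal 'rl6' (captured); then a word character, then zero or more of a literal '7' (lazy), then 3 to 5 of a literal '6' (captured as 'head').
Matches: at [0:15] → 'Wlecdddrl6e7666'; at [20:36] → 'l3SSecdrl6G76666'.
The replacement refers to a captured group, so each match is rewritten using its own captured text.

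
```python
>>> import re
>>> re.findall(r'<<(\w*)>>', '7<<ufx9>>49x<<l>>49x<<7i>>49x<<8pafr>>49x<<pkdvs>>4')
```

`findall` collects group 1 from each match (5 total).

['ufx9', 'l', '7i', '8pafr', 'pkdvs']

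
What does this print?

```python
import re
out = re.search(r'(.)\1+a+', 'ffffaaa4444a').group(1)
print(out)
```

f

`\1` has to match the exact text group 1 already captured.
Unlike `match`, `search` isn't anchored — it looks for the pattern anywhere in the string.
The match spans [0:7] → 'ffffaaa'.
Captured: group 1 = 'f'.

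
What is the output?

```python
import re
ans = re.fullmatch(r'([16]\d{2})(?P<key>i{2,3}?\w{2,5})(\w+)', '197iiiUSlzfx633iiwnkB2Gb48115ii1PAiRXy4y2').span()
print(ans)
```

(0, 41)

`re.fullmatch` is like wrapping the pattern in `^…$` (in single-line mode).
The match spans [0:41] → '197iiiUSlzfx633iiwnkB2Gb48115ii1PAiRXy4y2'.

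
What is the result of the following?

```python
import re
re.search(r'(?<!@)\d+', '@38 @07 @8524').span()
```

A negative assertion filters positions out without eating any characters.
The match spans [2:3] → '8'.

(2, 3)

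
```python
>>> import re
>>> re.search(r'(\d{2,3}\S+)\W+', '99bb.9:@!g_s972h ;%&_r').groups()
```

This matches 2 to 3 of a digit, then one or more of a non-whitespace character (captured); then one or more of a non-word character.
Unlike `match`, `search` isn't anchored — it looks for the pattern anywhere in the string.
The match spans [0:20] → '99bb.9:@!g_s972h ;%&'.
Captured: group 1 = '99bb.9:@!g_s972h'.

('99bb.9:@!g_s972h',)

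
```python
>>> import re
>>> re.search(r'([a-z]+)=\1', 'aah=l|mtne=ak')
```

`\1` has to match the exact text group 1 already captured.
Unlike `match`, `search` isn't anchored — it looks for the pattern anywhere in the string.
Here the pattern never matches, so the call returns None.

None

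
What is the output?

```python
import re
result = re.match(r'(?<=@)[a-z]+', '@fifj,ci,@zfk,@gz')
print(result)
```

The `(?=…)`/`(?<=…)` assertion just peeks at neighbouring text; it doesn't advance the match position.
With `match`, the pattern is implicitly anchored at the beginning.
Here the string doesn't start with a match, so the call returns None.

None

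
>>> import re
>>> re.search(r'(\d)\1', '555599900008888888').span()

(0, 2)

The backreference `\1` re-matches whatever the first group consumed, character for character.
`re.search` scans for the first position where the pattern succeeds.
The match spans [0:2] → '55'.
Captured: group 1 = '5'.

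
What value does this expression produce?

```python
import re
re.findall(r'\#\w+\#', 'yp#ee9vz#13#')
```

Matches: at [2:9] → '#ee9vz#'.
`findall` yields the raw match text (1 of them) because the pattern has no groups.

['#ee9vz#']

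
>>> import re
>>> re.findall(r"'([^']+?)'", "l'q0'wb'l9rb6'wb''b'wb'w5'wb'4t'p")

['q0', 'l9rb6', 'b', 'w5', '4t']

Walking the string: at [1:5] match "'q0'", group 1 = 'q0'; at [7:14] match "'l9rb6'", group 1 = 'l9rb6'; at [17:20] match "'b'", group 1 = 'b'; at [22:26] match "'w5'", group 1 = 'w5'; at [28:32] match "'4t'", group 1 = '4t'.
`findall` collects group 1 from each match (5 total).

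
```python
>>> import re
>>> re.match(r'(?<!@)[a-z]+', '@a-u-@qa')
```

`(?!…)`/`(?<!…)` only lets a position through if the neighbouring text does NOT match; no characters are consumed.
`re.match` only tries the pattern at the start of the string.
Here the pattern fails at index 0, so the call returns None.

None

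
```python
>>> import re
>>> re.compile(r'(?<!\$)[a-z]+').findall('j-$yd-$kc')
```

A negative assertion filters positions out without eating any characters.
`findall` yields the raw match text (3 of them) because the pattern has no groups.

['j', 'd', 'c']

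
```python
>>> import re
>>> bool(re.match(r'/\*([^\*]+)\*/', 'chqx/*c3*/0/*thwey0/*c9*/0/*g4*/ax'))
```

False

`re.match` won't scan ahead — the pattern has to work from the very first character.
Here the pattern fails at index 0, so the call returns None, and `bool(None)` is False.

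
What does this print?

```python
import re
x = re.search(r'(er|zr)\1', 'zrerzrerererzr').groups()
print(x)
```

After group 1 captures some text, `\1` only succeeds where that same text appears again.
`re.search` scans for the first position where the pattern succeeds.
The match spans [6:10] → 'erer'.
Captured: group 1 = 'er'.

('er',)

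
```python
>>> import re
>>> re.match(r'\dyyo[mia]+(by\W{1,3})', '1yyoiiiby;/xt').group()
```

With `match`, the pattern is implicitly anchored at the beginning.
The match spans [0:11] → '1yyoiiiby;/'.

'1yyoiiiby;/'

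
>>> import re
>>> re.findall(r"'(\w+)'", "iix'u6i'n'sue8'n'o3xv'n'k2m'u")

['u6i', 'sue8', 'o3xv', 'k2m']

Matches: at [3:8] match "'u6i'", group 1 = 'u6i'; at [9:15] match "'sue8'", group 1 = 'sue8'; at [16:22] match "'o3xv'", group 1 = 'o3xv'; at [23:28] match "'k2m'", group 1 = 'k2m'.
`findall` collects group 1 from each match (4 total).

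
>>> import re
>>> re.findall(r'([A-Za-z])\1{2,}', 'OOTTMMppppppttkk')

`\1` is not a pattern — it's the concrete string captured by group 1, re-applied verbatim.
Walking the string: at [6:12] match 'pppppp', group 1 = 'p'.
Because there's exactly one group, `findall` drops the full match and keeps group 1 from the one hit.

['p']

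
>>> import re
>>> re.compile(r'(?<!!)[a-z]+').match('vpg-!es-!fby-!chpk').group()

'vpg'

With `match`, the pattern is implicitly anchored at the beginning.
The match spans [0:3] → 'vpg'.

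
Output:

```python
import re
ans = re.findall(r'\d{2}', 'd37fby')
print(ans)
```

This matches exactly 2 of a digit.
Walking the string: at [1:3] → '37'.
`findall` yields the raw match text (1 of them) because the pattern has no groups.

['37']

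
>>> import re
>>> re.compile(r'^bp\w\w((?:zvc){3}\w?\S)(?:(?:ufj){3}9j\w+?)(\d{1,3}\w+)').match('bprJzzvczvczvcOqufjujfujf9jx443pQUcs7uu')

None

This matches anchored at the start of the string; then the literal 'bp', then a word character, then a word character; then the literal 'zvc' repeated 3 times, then optionally a word character, then a non-whitespace character (captured); then the literal 'ufj' repeated 3 times, then the literal '9j', then one or more of a word character (lazy) (non-capturing group); then 1 to 3 of a digit, then one or more of a word character (captured).
`match` is anchored at position 0; if the pattern doesn't fit there, it returns None.
Here the string doesn't start with a match, so the call returns None.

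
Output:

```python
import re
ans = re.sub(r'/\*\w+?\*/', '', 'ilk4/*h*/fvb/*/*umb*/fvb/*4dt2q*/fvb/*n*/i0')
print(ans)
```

ilk4fvb/*fvbfvbi0

Matches: at [4:9] → '/*h*/'; at [14:21] → '/*umb*/'; at [24:33] → '/*4dt2q*/'; at [36:41] → '/*n*/'.
`sub` substitutes '' at each match site.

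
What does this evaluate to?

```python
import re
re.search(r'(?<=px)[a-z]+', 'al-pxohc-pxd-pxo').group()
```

'ohc'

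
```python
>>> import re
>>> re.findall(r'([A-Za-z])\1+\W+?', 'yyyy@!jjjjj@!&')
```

The backreference `\1` re-matches whatever the first group consumed, character for character.
With a single group, `findall` returns only what that group captured — 2 items.

['y', 'j']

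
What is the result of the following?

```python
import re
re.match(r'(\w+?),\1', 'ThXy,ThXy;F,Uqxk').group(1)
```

'ThXy'

After group 1 captures some text, `\1` only succeeds where that same text appears again.
`re.match` won't scan ahead — the pattern has to work from the very first character.
The match spans [0:9] → 'ThXy,ThXy'.
Captured: group 1 = 'ThXy'.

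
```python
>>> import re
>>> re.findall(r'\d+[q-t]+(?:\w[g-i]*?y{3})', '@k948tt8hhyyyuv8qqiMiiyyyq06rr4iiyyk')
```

['948tt8hhyyy']

The pattern matches one or more of a digit; then one or more of a character in [q-t]; then a word character, then zero or more of a character in [g-i] (lazy), then exactly 3 of the literal 'y' (non-capturing group).
Matches: at [2:13] → '948tt8hhyyy'.
Since nothing is captured, `findall` lists the 1 matched substring directly.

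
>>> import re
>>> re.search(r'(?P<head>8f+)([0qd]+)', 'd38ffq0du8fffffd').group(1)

The match spans [2:8] → '8ffq0d'.
Captured: group 1 = '8ff', group 2 = 'q0d'.

'8ff'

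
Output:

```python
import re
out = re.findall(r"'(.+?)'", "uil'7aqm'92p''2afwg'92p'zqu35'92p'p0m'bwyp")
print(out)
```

['7aqm', "'2afwg", 'zqu35', 'p0m']

Walking the string: at [3:9] match "'7aqm'", group 1 = '7aqm'; at [12:20] match "''2afwg'", group 1 = "'2afwg"; at [23:30] match "'zqu35'", group 1 = 'zqu35'; at [33:38] match "'p0m'", group 1 = 'p0m'.
One capturing group, so `findall` returns just the captured substring from each match — 4 in all.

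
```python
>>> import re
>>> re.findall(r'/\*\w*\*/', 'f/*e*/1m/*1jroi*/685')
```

['/*e*/', '/*1jroi*/']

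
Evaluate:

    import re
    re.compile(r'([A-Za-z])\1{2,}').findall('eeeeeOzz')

['e']

The backreference `\1` re-matches whatever the first group consumed, character for character.
Walking the string: at [0:5] match 'eeeee', group 1 = 'e'.
`findall` collects group 1 from the one match (1 total).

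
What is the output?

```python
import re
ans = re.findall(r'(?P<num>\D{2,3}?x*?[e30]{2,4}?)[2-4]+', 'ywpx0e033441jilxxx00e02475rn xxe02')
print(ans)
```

['ywpx0e0', 'jilxxx00e0', 'rn xxe0']

`findall` collects group 1 from each match (3 total).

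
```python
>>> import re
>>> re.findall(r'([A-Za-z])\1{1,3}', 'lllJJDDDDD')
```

`\1` is not a pattern — it's the concrete string captured by group 1, re-applied verbatim.
Walking the string: at [0:3] match 'lll', group 1 = 'l'; at [3:5] match 'JJ', group 1 = 'J'; at [5:9] match 'DDDD', group 1 = 'D'.
`findall` collects group 1 from each match (3 total).

['l', 'J', 'D']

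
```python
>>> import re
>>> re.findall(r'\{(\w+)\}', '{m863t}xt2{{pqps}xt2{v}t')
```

['m863t', 'pqps', 'v']

Walking the string: at [0:7] match '{m863t}', group 1 = 'm863t'; at [11:17] match '{pqps}', group 1 = 'pqps'; at [20:23] match '{v}', group 1 = 'v'.
`findall` collects group 1 from each match (3 total).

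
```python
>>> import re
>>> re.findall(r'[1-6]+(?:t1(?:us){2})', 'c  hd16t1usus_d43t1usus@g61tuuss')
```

['16t1usus', '43t1usus']

Pattern: one or more of a character in [1-6]; then the literal 't1', then the literal 'us' repeated 2 times (non-capturing group).
Matches: at [5:13] → '16t1usus'; at [15:23] → '43t1usus'.
No capturing groups, so `findall` returns the 2 full match strings.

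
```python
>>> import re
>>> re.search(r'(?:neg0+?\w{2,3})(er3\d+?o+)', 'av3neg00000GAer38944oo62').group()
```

Pattern: the literal 'neg', then one or more of a literal '0' (lazy), then 2 to 3 of a word character (non-capturing group); then the literal 'er3', then one or more of a digit (lazy), then one or more of the literal 'o' (captured).
`re.search` tries every starting position until one works.
The match spans [3:22] → 'neg00000GAer38944oo'.
Captured: group 1 = 'er38944oo'.

'neg00000GAer38944oo'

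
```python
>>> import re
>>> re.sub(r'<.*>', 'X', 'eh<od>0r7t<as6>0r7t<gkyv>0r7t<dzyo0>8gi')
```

Matches: at [2:36] → '<od>0r7t<as6>0r7t<gkyv>0r7t<dzyo0>'.
Every occurrence is swapped for 'X'.

'ehX8gi'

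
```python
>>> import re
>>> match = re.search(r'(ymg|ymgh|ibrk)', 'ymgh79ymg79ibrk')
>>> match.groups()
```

('ymg',)

The regex engine tests alternatives in the order written; an earlier branch that matches wins even if a later one would match more.
Unlike `match`, `search` isn't anchored — it looks for the pattern anywhere in the string.
The match spans [0:3] → 'ymg'.
Captured: group 1 = 'ymg'.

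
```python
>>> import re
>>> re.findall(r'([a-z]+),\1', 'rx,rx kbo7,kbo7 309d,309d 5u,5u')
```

A backreference is literal: `\1` must see the identical characters the first group matched.
One capturing group, so `findall` returns just the captured substring from the one match — 1 in all.

['rx']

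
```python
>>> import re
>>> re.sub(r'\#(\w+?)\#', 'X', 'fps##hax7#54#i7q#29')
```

'fps#X54X29'

Matches: at [4:10] → '#hax7#'; at [12:17] → '#i7q#'.
Every occurrence is swapped for 'X'.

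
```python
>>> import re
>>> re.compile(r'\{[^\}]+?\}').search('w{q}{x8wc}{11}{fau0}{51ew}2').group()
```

The match spans [1:4] → '{q}'.

'{q}'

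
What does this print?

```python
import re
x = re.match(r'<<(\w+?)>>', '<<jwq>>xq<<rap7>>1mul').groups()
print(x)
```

The match spans [0:7] → '<<jwq>>'.
Captured: group 1 = 'jwq'.

('jwq',)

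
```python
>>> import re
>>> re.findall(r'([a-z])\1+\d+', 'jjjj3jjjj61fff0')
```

['j', 'j', 'f']

`\1` is not a pattern — it's the concrete string captured by group 1, re-applied verbatim.
Matches: at [0:5] match 'jjjj3', group 1 = 'j'; at [5:11] match 'jjjj61', group 1 = 'j'; at [11:15] match 'fff0', group 1 = 'f'.
`findall` collects group 1 from each match (3 total).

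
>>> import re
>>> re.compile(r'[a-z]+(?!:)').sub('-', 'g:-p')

`(?!…)`/`(?<!…)` only lets a position through if the neighbouring text does NOT match; no characters are consumed.
Matches: at [3:4] → 'p'.
Each match is replaced by '-'.

'g:--'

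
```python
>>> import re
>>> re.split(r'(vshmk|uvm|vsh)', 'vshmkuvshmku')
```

The regex engine tests alternatives in the order written; an earlier branch that matches wins even if a later one would match more.
With a capturing group present, the delimiter's captured portion is kept in the result list.

['', 'vshmk', 'u', 'vshmk', 'u']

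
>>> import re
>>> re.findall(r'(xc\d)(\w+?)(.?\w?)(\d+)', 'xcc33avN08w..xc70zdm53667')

The pattern matches the literal 'xc', then a digit (captured); then one or more of a word character (lazy) (captured); then optionally any character, then optionally a word character (captured); then one or more of a digit (captured).
Walking the string: at [13:25] match 'xc70zdm53667', groups = ('xc7', '0z', 'dm', '53667').
Multiple groups make `findall` return tuples — one 4-tuple for the one match.

[('xc7', '0z', 'dm', '53667')]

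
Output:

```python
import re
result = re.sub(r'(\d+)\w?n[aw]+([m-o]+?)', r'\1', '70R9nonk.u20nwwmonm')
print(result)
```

70R9nonk.u20onm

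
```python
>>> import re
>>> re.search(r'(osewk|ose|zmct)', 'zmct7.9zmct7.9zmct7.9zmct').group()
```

The match spans [0:4] → 'zmct'.

'zmct'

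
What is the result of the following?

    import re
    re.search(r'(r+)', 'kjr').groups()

('r',)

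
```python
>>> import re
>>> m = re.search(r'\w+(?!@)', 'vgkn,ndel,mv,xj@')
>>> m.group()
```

The negative lookahead/lookbehind blocks any match where the forbidden context is present.
`re.search` scans for the first position where the pattern succeeds.
The match spans [0:4] → 'vgkn'.

'vgkn'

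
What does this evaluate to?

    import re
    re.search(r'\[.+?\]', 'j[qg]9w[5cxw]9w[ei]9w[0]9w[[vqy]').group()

The match spans [1:5] → '[qg]'.

'[qg]'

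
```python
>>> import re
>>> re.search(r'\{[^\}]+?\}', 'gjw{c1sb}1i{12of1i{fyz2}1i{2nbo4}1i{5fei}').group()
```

'{c1sb}'

The match spans [3:9] → '{c1sb}'.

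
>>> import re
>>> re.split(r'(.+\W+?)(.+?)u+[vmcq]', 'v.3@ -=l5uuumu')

With the lazy modifier that quantifier settles for the fewest repetitions that let the rest of the pattern succeed (the atoms after it are unaffected and can still be greedy).
`re.split` interleaves the captured-group text with the surrounding fragments.

['', 'v.3@ -=', 'l5', 'u']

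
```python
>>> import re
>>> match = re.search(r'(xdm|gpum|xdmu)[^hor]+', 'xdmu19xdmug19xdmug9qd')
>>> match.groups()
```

Branches in `(...|...)` are attempted left-to-right; the first branch that allows the whole pattern to succeed is taken.
`search` walks the string left to right and returns the first match it finds.
The match spans [0:21] → 'xdmu19xdmug19xdmug9qd'.
Captured: group 1 = 'xdm'.

('xdm',)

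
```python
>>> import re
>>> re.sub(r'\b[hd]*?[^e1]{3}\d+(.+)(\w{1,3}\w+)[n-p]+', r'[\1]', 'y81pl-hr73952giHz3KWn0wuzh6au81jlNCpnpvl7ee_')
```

The pattern matches a word boundary (`\b`, zero-width); then zero or more of one of [hd] (lazy); then exactly 3 of any character except [e1], then one or more of a digit; then one or more of any character (captured); then 1 to 3 of a word character, then one or more of a word character (captured); then one or more of a character in [n-p].
Matches: at [5:38] → '-hr73952giHz3KWn0wuzh6au81jlNCpnp'.
The replacement refers to a captured group, so each match is rewritten using its own captured text.

'y81pl[giHz3KWn0wuzh6au81jlNC]vl7ee_'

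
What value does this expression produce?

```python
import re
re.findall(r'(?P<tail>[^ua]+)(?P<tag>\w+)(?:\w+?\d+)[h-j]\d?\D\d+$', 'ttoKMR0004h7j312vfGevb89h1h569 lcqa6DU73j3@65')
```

[('ttoKMR0004h7j312vfGevb89h1h569 lcq', 'a6DU')]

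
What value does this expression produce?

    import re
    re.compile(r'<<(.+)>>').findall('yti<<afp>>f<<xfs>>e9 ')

`findall` collects group 1 from the one match (1 total).

['afp>>f<<xfs']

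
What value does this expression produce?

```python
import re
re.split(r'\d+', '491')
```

The pattern matches one or more of a digit.
Matches to split on: at [0:3] → '491'.
Splitting on the pattern gives 2 pieces.

['', '']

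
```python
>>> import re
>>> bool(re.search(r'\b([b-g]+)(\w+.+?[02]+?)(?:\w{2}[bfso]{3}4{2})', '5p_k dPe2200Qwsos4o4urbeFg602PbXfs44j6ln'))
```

False

This matches a word boundary (`\b`, zero-width); then one or more of a character in [b-g] (captured); then one or more of a word character, then one or more of any character (lazy), then one or more of one of [02] (lazy) (captured); then exactly 2 of a word character, then exactly 3 of one of [bfso], then exactly 2 of a literal '4' (non-capturing group).
Unlike `match`, `search` isn't anchored — it looks for the pattern anywhere in the string.
Here no position works, so the call returns None, and `bool(None)` is False.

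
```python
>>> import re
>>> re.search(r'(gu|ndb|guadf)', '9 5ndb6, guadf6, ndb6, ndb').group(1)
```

The match spans [3:6] → 'ndb'.
Captured: group 1 = 'ndb'.

'ndb'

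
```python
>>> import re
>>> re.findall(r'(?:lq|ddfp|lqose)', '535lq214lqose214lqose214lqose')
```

Alternation isn't longest-match — the leftmost alternative that fits at this position is chosen.
Since nothing is captured, `findall` lists the 4 matched substrings directly.

['lq', 'lq', 'lq', 'lq']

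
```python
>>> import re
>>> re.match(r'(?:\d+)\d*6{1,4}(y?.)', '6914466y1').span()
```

`match` is anchored at position 0; if the pattern doesn't fit there, it returns None.
The match spans [0:9] → '6914466y1'.

(0, 9)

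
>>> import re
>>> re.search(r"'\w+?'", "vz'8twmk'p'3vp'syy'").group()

"'8twmk'"

`re.search` scans for the first position where the pattern succeeds.
The match spans [2:9] → "'8twmk'".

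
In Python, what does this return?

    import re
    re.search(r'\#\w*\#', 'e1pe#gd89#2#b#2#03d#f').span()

`re.search` tries every starting position until one works.
The match spans [4:10] → '#gd89#'.

(4, 10)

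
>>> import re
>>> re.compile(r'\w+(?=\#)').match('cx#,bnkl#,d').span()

With `match`, the pattern is implicitly anchored at the beginning.
The match spans [0:2] → 'cx'.

(0, 2)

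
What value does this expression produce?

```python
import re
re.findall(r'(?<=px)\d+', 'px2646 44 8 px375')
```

['2646', '375']

The `(?=…)`/`(?<=…)` assertion just peeks at neighbouring text; it doesn't advance the match position.
Walking the string: at [2:6] → '2646'; at [14:17] → '375'.
Since nothing is captured, `findall` lists the 2 matched substrings directly.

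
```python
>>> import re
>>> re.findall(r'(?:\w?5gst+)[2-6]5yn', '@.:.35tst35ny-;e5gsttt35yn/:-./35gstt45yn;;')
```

['e5gsttt35yn', '35gstt45yn']

Pattern: optionally a word character, then the literal '5gs', then one or more of a literal 't' (non-capturing group); then a character in [2-6], then the literal '5yn'.
Scanning left to right: at [15:26] → 'e5gsttt35yn'; at [31:41] → '35gstt45yn'.
No capturing groups, so `findall` returns the 2 full match strings.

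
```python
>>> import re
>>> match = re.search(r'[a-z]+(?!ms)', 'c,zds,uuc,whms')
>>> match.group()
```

Because the assertion is negative and zero-width, positions next to the forbidden text are skipped.
The match spans [0:1] → 'c'.

'c'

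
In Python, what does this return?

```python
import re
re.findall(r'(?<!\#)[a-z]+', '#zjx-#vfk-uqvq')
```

['jx', 'fk', 'uqvq']

The negative lookahead/lookbehind blocks any match where the forbidden context is present.
Since nothing is captured, `findall` lists the 3 matched substrings directly.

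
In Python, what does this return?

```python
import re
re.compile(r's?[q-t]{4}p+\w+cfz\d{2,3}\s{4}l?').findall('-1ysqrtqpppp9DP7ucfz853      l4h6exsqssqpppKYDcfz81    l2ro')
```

['sqrtqpppp9DP7ucfz853    ', 'sqssqpppKYDcfz81    l']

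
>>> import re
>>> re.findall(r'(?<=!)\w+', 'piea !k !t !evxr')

The `(?=…)`/`(?<=…)` assertion just peeks at neighbouring text; it doesn't advance the match position.
Since nothing is captured, `findall` lists the 3 matched substrings directly.

['k', 't', 'evxr']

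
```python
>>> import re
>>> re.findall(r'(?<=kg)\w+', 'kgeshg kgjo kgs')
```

['eshg', 'jo', 's']

Because the assertion is zero-width, the text it checks is not consumed and won't appear in the result.
Walking the string: at [2:6] → 'eshg'; at [9:11] → 'jo'; at [14:15] → 's'.
With no groups in the pattern, `findall` gives back each whole match — 3 here.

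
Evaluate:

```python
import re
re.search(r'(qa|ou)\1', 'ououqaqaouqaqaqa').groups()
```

('ou',)

A backreference is literal: `\1` must see the identical characters the first group matched.
`re.search` scans for the first position where the pattern succeeds.
The match spans [0:4] → 'ouou'.
Captured: group 1 = 'ou'.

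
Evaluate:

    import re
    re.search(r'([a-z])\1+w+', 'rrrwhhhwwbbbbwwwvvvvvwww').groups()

('r',)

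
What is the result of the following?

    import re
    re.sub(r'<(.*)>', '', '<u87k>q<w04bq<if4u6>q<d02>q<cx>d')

'd'

Each match is replaced by ''.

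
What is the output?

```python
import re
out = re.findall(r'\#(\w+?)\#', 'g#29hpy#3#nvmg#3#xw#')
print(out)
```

Scanning left to right: at [1:8] match '#29hpy#', group 1 = '29hpy'; at [9:15] match '#nvmg#', group 1 = 'nvmg'; at [16:20] match '#xw#', group 1 = 'xw'.
One capturing group, so `findall` returns just the captured substring from each match — 3 in all.

['29hpy', 'nvmg', 'xw']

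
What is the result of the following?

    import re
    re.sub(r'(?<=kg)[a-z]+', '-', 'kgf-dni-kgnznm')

'kg--dni-kg-'

Because the assertion is zero-width, the text it checks is not consumed and won't appear in the result.
Matches: at [2:3] → 'f'; at [10:14] → 'nznm'.
Every occurrence is swapped for '-'.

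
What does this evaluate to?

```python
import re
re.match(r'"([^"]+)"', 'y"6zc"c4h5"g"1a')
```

`re.match` only tries the pattern at the start of the string.
Here position 0 doesn't satisfy it, so the call returns None.

None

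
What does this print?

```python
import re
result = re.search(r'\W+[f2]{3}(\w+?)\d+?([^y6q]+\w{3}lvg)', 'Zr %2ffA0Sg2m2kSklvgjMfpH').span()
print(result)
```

Pattern: one or more of a non-word character, then exactly 3 of one of [f2]; then one or more of a word character (lazy) (captured); then one or more of a digit (lazy); then one or more of any character except [y6q], then exactly 3 of a word character, then the literal 'lvg' (captured).
The match spans [2:20] → ' %2ffA0Sg2m2kSklvg'.

(2, 20)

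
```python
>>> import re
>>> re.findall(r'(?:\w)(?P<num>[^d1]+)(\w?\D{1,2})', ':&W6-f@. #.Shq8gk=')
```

[('6-f@. #.Shq8gk', '=')]

Pattern: a word character (non-capturing group); then one or more of any character except [d1] (captured as 'num'); then optionally a word character, then 1 to 2 of a non-digit (captured).
Scanning left to right: at [2:18] match 'W6-f@. #.Shq8gk=', groups = ('6-f@. #.Shq8gk', '=').
Multiple groups make `findall` return tuples — one 2-tuple for the one match.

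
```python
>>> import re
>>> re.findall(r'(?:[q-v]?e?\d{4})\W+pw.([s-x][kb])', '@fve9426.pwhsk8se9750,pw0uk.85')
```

['sk', 'uk']

The pattern matches optionally a character in [q-v], then optionally a literal 'e', then exactly 4 of a digit (non-capturing group); then one or more of a non-word character; then the literal 'pw', then any character; then a character in [s-x], then one of [kb] (captured).
With a single group, `findall` returns only what that group captured — 2 items.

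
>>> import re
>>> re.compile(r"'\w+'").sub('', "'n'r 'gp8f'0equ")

'r 0equ'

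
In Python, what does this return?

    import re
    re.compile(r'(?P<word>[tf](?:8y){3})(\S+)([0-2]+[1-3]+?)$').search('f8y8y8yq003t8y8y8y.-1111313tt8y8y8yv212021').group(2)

The match spans [0:42] → 'f8y8y8yq003t8y8y8y.-1111313tt8y8y8yv212021'.
Captured: group 1 = 'f8y8y8y', group 2 = 'q003t8y8y8y.-1111313tt8y8y8yv2120', group 3 = '21'.

'q003t8y8y8y.-1111313tt8y8y8yv2120'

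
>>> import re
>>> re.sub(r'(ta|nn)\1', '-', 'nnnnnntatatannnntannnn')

'-nn-ta-ta-'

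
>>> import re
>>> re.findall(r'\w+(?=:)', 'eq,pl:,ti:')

The lookaround is zero-width — it requires the adjacent text to match without consuming it, so the asserted text isn't part of the match.
Matches: at [3:5] → 'pl'; at [7:9] → 'ti'.
With no groups in the pattern, `findall` gives back each whole match — 2 here.

['pl', 'ti']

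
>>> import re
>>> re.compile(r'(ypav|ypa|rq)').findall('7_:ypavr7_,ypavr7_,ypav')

['ypav', 'ypav', 'ypav']

`|` is ordered: at each position the engine commits to the first alternative that works.
Walking the string: at [3:7] match 'ypav', group 1 = 'ypav'; at [11:15] match 'ypav', group 1 = 'ypav'; at [19:23] match 'ypav', group 1 = 'ypav'.
`findall` collects group 1 from each match (3 total).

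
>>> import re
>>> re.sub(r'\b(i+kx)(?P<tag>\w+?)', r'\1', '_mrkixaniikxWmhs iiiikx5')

'_mrkixaniikxWmhs iiiikx'

The pattern matches a word boundary (`\b`, zero-width); then one or more of a literal 'i', then the literal 'kx' (captured); then one or more of a word character (lazy) (captured as 'tag').
Matches: at [17:24] → 'iiiikx5'.
Each match is replaced using the text its own group 1 captured.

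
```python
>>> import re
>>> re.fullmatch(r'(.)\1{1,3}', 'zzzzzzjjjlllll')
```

`re.fullmatch` requires the pattern to consume the entire string.
Here the pattern can't cover the whole string, so the call returns None.

None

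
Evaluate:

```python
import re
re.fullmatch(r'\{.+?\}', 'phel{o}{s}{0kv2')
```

`re.fullmatch` requires the pattern to consume the entire string.
Here the string isn't matched end-to-end, so the call returns None.

None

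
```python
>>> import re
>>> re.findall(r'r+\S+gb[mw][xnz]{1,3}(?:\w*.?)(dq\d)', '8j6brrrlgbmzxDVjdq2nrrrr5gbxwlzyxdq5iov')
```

This matches one or more of a literal 'r'; then one or more of a non-whitespace character, then the literal 'gb'; then one of [mw], then 1 to 3 of one of [xnz]; then zero or more of a word character, then optionally any character (non-capturing group); then the literal 'dq', then a digit (captured).
Matches: at [4:36] match 'rrrlgbmzxDVjdq2nrrrr5gbxwlzyxdq5', group 1 = 'dq5'.
With a single group, `findall` returns only what that group captured — 1 item.

['dq5']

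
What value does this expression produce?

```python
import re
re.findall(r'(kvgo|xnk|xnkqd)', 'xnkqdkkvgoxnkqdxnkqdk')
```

['xnk', 'kvgo', 'xnk', 'xnk']

The regex engine tests alternatives in the order written; an earlier branch that matches wins even if a later one would match more.
Matches: at [0:3] match 'xnk', group 1 = 'xnk'; at [6:10] match 'kvgo', group 1 = 'kvgo'; at [10:13] match 'xnk', group 1 = 'xnk'; at [15:18] match 'xnk', group 1 = 'xnk'.
Because there's exactly one group, `findall` drops the full match and keeps group 1 from each hit.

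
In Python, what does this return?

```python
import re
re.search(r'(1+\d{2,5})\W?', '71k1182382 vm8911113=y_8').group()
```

'1182382 '

This matches one or more of a literal '1', then 2 to 5 of a digit (captured); then optionally a non-word character.
`search` walks the string left to right and returns the first match it finds.
The match spans [3:11] → '1182382 '.
Captured: group 1 = '1182382'.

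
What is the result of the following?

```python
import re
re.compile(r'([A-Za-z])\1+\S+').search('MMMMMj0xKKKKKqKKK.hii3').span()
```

The backreference `\1` re-matches whatever the first group consumed, character for character.
`re.search` tries every starting position until one works.
The match spans [0:22] → 'MMMMMj0xKKKKKqKKK.hii3'.
Captured: group 1 = 'M'.

(0, 22)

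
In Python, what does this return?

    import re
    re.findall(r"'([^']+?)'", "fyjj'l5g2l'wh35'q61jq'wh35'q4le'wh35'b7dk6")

Walking the string: at [4:11] match "'l5g2l'", group 1 = 'l5g2l'; at [15:22] match "'q61jq'", group 1 = 'q61jq'; at [26:32] match "'q4le'", group 1 = 'q4le'.
Because there's exactly one group, `findall` drops the full match and keeps group 1 from each hit.

['l5g2l', 'q61jq', 'q4le']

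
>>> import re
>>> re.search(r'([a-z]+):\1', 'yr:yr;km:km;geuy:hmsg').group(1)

'yr'

The backreference `\1` re-matches whatever the first group consumed, character for character.
`re.search` tries every starting position until one works.
The match spans [0:5] → 'yr:yr'.
Captured: group 1 = 'yr'.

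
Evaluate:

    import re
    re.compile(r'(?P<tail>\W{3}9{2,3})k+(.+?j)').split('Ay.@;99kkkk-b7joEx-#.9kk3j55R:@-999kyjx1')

Because the quantifier is non-greedy, it stops expanding at the earliest point where the rest of the pattern can succeed.
The group in the pattern means `split` returns the separators' captures alongside the pieces.

['Ay', '.@;99', '-b7j', 'oEx-#.9kk3j55R', ':@-999', 'yj', 'x1']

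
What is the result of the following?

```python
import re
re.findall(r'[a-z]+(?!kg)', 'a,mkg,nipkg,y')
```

Because the assertion is negative and zero-width, positions next to the forbidden text are skipped.
With no groups in the pattern, `findall` gives back each whole match — 4 here.

['a', 'mkg', 'nipkg', 'y']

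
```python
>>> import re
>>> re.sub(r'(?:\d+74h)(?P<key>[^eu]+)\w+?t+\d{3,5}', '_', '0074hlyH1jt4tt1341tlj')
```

This matches one or more of a digit, then the literal '74h' (non-capturing group); then one or more of any character except [eu] (captured as 'key'); then one or more of a word character (lazy), then one or more of the literal 't'; then 3 to 5 of a digit.
Each match is replaced by '_'.

'_tlj'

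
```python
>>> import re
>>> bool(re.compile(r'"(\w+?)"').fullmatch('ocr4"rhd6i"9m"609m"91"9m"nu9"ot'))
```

`re.fullmatch` requires the pattern to consume the entire string.
Here there's no way to consume every character, so the call returns None, and `bool(None)` is False.

False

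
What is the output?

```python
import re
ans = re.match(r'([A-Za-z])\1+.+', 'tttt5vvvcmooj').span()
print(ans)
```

After group 1 captures some text, `\1` only succeeds where that same text appears again.
`re.match` only tries the pattern at the start of the string.
The match spans [0:13] → 'tttt5vvvcmooj'.
Captured: group 1 = 't'.

(0, 13)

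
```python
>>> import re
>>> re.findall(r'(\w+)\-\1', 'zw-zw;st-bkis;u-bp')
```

['zw']

`\1` is not a pattern — it's the concrete string captured by group 1, re-applied verbatim.
One capturing group, so `findall` returns just the captured substring from the one match — 1 in all.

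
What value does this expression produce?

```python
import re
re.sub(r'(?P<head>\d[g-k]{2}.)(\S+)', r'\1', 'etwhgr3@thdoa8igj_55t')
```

'etwhgr3@thdoa8igj'

The pattern matches a digit, then exactly 2 of a character in [g-k], then any character (captured as 'head'); then one or more of a non-whitespace character (captured).
`\1` in the replacement pulls in group 1's text for each match.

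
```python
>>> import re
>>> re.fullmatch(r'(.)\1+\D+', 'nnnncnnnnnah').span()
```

(0, 12)

The backreference `\1` re-matches whatever the first group consumed, character for character.
For `fullmatch`, every character of the input must be accounted for by the pattern.
The match spans [0:12] → 'nnnncnnnnnah'.
Captured: group 1 = 'n'.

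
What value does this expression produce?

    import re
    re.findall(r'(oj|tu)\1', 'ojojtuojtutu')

['oj', 'tu']

`\1` is not a pattern — it's the concrete string captured by group 1, re-applied verbatim.
Scanning left to right: at [0:4] match 'ojoj', group 1 = 'oj'; at [8:12] match 'tutu', group 1 = 'tu'.
`findall` collects group 1 from each match (2 total).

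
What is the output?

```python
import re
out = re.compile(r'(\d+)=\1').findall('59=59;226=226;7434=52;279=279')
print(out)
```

['59', '226', '279']

`\1` has to match the exact text group 1 already captured.
Scanning left to right: at [0:5] match '59=59', group 1 = '59'; at [6:13] match '226=226', group 1 = '226'; at [22:29] match '279=279', group 1 = '279'.
Because there's exactly one group, `findall` drops the full match and keeps group 1 from each hit.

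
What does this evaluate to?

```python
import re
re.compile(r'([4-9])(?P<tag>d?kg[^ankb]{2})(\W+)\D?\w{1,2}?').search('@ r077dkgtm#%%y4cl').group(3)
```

Pattern: a character in [4-9] (captured); then optionally a literal 'd', then the literal 'kg', then exactly 2 of any character except [ankb] (captured as 'tag'); then one or more of a non-word character (captured); then optionally a non-digit, then 1 to 2 of a word character (lazy).
Unlike `match`, `search` isn't anchored — it looks for the pattern anywhere in the string.
The match spans [5:16] → '7dkgtm#%%y4'.
Captured: group 1 = '7', group 2 = 'dkgtm', group 3 = '#%%'.

'#%%'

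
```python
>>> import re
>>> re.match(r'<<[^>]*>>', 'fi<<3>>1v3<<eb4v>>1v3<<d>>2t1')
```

`match` is anchored at position 0; if the pattern doesn't fit there, it returns None.
Here the pattern fails at index 0, so the call returns None.

None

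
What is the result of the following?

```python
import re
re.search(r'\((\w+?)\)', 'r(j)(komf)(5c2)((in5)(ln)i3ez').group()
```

`re.search` scans for the first position where the pattern succeeds.
The match spans [1:4] → '(j)'.
Captured: group 1 = 'j'.

'(j)'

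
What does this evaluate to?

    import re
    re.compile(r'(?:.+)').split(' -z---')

This matches one or more of any character (non-capturing group).
Matches to split on: at [0:6] → ' -z---'.
`split` removes every match and returns the 2 fragments in between.

['', '']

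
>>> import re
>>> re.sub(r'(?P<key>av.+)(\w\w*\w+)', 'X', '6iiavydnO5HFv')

This matches the literal 'av', then one or more of any character (captured as 'key'); then a word character, then zero or more of a word character, then one or more of a word character (captured).
Matches: at [3:13] → 'avydnO5HFv'.
Every occurrence is swapped for 'X'.

'6iiX'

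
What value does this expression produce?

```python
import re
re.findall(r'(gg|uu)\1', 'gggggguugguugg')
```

['gg']

`\1` is not a pattern — it's the concrete string captured by group 1, re-applied verbatim.
Scanning left to right: at [0:4] match 'gggg', group 1 = 'gg'.
With a single group, `findall` returns only what that group captured — 1 item.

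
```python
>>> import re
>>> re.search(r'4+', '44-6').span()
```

Pattern: one or more of a literal '4'.
Unlike `match`, `search` isn't anchored — it looks for the pattern anywhere in the string.
The match spans [0:2] → '44'.

(0, 2)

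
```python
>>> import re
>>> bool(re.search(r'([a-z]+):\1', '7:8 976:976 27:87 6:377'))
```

After group 1 captures some text, `\1` only succeeds where that same text appears again.
Here the pattern never matches, so the call returns None, and `bool(None)` is False.

False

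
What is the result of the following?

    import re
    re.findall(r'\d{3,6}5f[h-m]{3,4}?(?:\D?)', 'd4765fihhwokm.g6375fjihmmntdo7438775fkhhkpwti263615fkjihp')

['4765fihhw', '6375fjihm', '7438775fkhhk', '263615fkjih']

This matches 3 to 6 of a digit, then the literal '5f', then 3 to 4 of a character in [h-m] (lazy); then optionally a non-digit (non-capturing group).
A non-greedy quantifier consumes as few characters as it can — just enough that the remainder of the pattern still matches from where it stops; whatever follows it matches normally.
Matches: at [1:10] → '4765fihhw'; at [15:24] → '6375fjihm'; at [29:41] → '7438775fkhhk'; at [45:56] → '263615fkjih'.
Since nothing is captured, `findall` lists the 4 matched substrings directly.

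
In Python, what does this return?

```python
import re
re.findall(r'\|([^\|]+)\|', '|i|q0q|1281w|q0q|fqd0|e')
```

One capturing group, so `findall` returns just the captured substring from each match — 3 in all.

['i', '1281w', 'fqd0']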